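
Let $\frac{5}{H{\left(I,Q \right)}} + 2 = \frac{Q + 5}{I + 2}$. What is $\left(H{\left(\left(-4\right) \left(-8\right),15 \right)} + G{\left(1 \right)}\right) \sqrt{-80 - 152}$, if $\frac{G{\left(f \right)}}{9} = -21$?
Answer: $- \frac{4621 i \sqrt{58}}{12} \approx - 2932.7 i$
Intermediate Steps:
$G{\left(f \right)} = -189$ ($G{\left(f \right)} = 9 \left(-21\right) = -189$)
$H{\left(I,Q \right)} = \frac{5}{-2 + \frac{5 + Q}{2 + I}}$ ($H{\left(I,Q \right)} = \frac{5}{-2 + \frac{Q + 5}{I + 2}} = \frac{5}{-2 + \frac{5 + Q}{2 + I}}$)
$\left(H{\left(\left(-4\right) \left(-8\right),15 \right)} + G{\left(1 \right)}\right) \sqrt{-80 - 152} = \left(\frac{5 \left(2 - -32\right)}{1 + 15 - 2 \left(\left(-4\right) \left(-8\right)\right)} - 189\right) \sqrt{-80 - 152} = \left(\frac{5 \left(2 + 32\right)}{1 + 15 - 64} - 189\right) \sqrt{-232} = \left(5 \frac{1}{1 + 15 - 64} \cdot 34 - 189\right) 2 i \sqrt{58} = \left(5 \frac{1}{-48} \cdot 34 - 189\right) 2 i \sqrt{58} = \left(5 \left(- \frac{1}{48}\right) 34 - 189\right) 2 i \sqrt{58} = \left(- \frac{85}{24} - 189\right) 2 i \sqrt{58} = - \frac{4621 \cdot 2 i \sqrt{58}}{24} = - \frac{4621 i \sqrt{58}}{12}$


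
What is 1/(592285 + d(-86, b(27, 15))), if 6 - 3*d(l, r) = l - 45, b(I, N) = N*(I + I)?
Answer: 3/1776992 ≈ 1.6882e-6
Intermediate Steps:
b(I, N) = 2*I*N (b(I, N) = N*(2*I) = 2*I*N)
d(l, r) = 17 - l/3 (d(l, r) = 2 - (l - 45)/3 = 2 - (-45 + l)/3 = 2 + (15 - l/3) = 17 - l/3)
1/(592285 + d(-86, b(27, 15))) = 1/(592285 + (17 - ⅓*(-86))) = 1/(592285 + (17 + 86/3)) = 1/(592285 + 137/3) = 1/(1776992/3) = 3/1776992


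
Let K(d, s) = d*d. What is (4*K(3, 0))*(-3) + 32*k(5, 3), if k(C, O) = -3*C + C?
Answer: -428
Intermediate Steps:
k(C, O) = -2*C
K(d, s) = d²
(4*K(3, 0))*(-3) + 32*k(5, 3) = (4*3²)*(-3) + 32*(-2*5) = (4*9)*(-3) + 32*(-10) = 36*(-3) - 320 = -108 - 320 = -428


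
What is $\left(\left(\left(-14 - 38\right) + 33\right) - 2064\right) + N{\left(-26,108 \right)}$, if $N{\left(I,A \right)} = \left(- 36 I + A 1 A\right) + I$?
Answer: $10491$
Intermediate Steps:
$N{\left(I,A \right)} = A^{2} - 35 I$ ($N{\left(I,A \right)} = \left(- 36 I + A A\right) + I = \left(- 36 I + A^{2}\right) + I = \left(A^{2} - 36 I\right) + I = A^{2} - 35 I$)
$\left(\left(\left(-14 - 38\right) + 33\right) - 2064\right) + N{\left(-26,108 \right)} = \left(\left(\left(-14 - 38\right) + 33\right) - 2064\right) - \left(-910 - 108^{2}\right) = \left(\left(-52 + 33\right) - 2064\right) + \left(11664 + 910\right) = \left(-19 - 2064\right) + 12574 = -2083 + 12574 = 10491$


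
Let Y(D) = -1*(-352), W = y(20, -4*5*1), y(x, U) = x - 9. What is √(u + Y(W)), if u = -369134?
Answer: I*√368782 ≈ 607.27*I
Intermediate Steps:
y(x, U) = -9 + x
W = 11 (W = -9 + 20 = 11)
Y(D) = 352
√(u + Y(W)) = √(-369134 + 352) = √(-368782) = I*√368782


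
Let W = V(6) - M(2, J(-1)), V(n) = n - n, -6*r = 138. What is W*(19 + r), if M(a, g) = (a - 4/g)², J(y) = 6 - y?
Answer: 400/49 ≈ 8.1633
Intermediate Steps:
r = -23 (r = -⅙*138 = -23)
V(n) = 0
W = -100/49 (W = 0 - (-4 + 2*(6 - 1*(-1)))²/(6 - 1*(-1))² = 0 - (-4 + 2*(6 + 1))²/(6 + 1)² = 0 - (-4 + 2*7)²/7² = 0 - (-4 + 14)²/49 = 0 - 10²/49 = 0 - 100/49 = -100/49 ≈ -2.0408)
W*(19 + r) = -100*(19 - 23)/49 = -100/49*(-4) = 400/49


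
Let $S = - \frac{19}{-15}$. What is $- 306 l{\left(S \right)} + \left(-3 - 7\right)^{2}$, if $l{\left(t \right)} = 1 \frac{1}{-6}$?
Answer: $151$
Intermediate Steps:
$S = \frac{19}{15}$ ($S = \left(-19\right) \left(- \frac{1}{15}\right) = \frac{19}{15} \approx 1.2667$)
$l{\left(t \right)} = - \frac{1}{6}$ ($l{\left(t \right)} = 1 \left(- \frac{1}{6}\right) = - \frac{1}{6}$)
$- 306 l{\left(S \right)} + \left(-3 - 7\right)^{2} = \left(-306\right) \left(- \frac{1}{6}\right) + \left(-3 - 7\right)^{2} = 51 + \left(-10\right)^{2} = 51 + 100 = 151$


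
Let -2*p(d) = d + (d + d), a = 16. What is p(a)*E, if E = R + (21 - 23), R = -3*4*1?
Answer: 336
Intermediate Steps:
R = -12 (R = -12*1 = -12)
E = -14 (E = -12 + (21 - 23) = -12 - 2 = -14)
p(d) = -3*d/2 (p(d) = -(d + (d + d))/2 = -(d + 2*d)/2 = -3*d/2)
p(a)*E = -3/2*16*(-14) = -24*(-14) = 336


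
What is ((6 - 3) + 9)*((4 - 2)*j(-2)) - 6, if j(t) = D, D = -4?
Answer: -102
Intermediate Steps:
j(t) = -4
((6 - 3) + 9)*((4 - 2)*j(-2)) - 6 = ((6 - 3) + 9)*((4 - 2)*(-4)) - 6 = (3 + 9)*(2*(-4)) - 6 = 12*(-8) - 6 = -96 - 6 = -102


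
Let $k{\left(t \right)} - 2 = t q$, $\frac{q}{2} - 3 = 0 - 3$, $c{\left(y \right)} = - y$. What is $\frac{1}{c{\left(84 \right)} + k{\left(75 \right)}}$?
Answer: $- \frac{1}{82} \approx -0.012195$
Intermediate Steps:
$q = 0$ ($q = 6 + 2 \left(0 - 3\right) = 6 + 2 \left(-3\right) = 6 - 6 = 0$)
$k{\left(t \right)} = 2$ ($k{\left(t \right)} = 2 + t 0 = 2 + 0 = 2$)
$\frac{1}{c{\left(84 \right)} + k{\left(75 \right)}} = \frac{1}{\left(-1\right) 84 + 2} = \frac{1}{-84 + 2} = \frac{1}{-82} = - \frac{1}{82}$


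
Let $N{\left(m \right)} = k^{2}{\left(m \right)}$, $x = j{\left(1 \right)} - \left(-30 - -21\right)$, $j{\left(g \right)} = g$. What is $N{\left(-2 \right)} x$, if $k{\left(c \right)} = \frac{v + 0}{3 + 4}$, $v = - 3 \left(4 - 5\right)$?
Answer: $\frac{90}{49} \approx 1.8367$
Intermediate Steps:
$v = 3$ ($v = \left(-3\right) \left(-1\right) = 3$)
$k{\left(c \right)} = \frac{3}{7}$ ($k{\left(c \right)} = \frac{3 + 0}{3 + 4} = \frac{3}{7}$)
$x = 10$ ($x = 1 - \left(-30 - -21\right) = 1 - \left(-30 + 21\right) = 1 - -9 = 1 + 9 = 10$)
$N{\left(m \right)} = \frac{9}{49}$ ($N{\left(m \right)} = \left(\frac{3}{7}\right)^{2} = \frac{9}{49}$)
$N{\left(-2 \right)} x = \frac{9}{49} \cdot 10 = \frac{90}{49}$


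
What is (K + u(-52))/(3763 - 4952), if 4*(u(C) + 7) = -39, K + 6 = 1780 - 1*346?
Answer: -5645/4756 ≈ -1.1869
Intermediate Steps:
K = 1428 (K = -6 + (1780 - 1*346) = -6 + (1780 - 346) = -6 + 1434 = 1428)
u(C) = -67/4 (u(C) = -7 + (1/4)*(-39) = -7 - 39/4 = -67/4)
(K + u(-52))/(3763 - 4952) = (1428 - 67/4)/(3763 - 4952) = (5645/4)/(-1189) = (5645/4)*(-1/1189) = -5645/4756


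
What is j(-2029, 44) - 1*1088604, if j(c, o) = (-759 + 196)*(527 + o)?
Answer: -1410077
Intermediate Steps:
j(c, o) = -296701 - 563*o (j(c, o) = -563*(527 + o) = -296701 - 563*o)
j(-2029, 44) - 1*1088604 = (-296701 - 563*44) - 1*1088604 = (-296701 - 24772) - 1088604 = -321473 - 1088604 = -1410077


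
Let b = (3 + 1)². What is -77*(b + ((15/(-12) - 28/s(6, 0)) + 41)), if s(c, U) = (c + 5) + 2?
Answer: -214599/52 ≈ -4126.9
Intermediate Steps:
s(c, U) = 7 + c (s(c, U) = (5 + c) + 2 = 7 + c)
b = 16 (b = 4² = 16)
-77*(b + ((15/(-12) - 28/s(6, 0)) + 41)) = -77*(16 + ((15/(-12) - 28/(7 + 6)) + 41)) = -77*(16 + ((15*(-1/12) - 28/13) + 41)) = -77*(16 + ((-5/4 - 28*1/13) + 41)) = -77*(16 + ((-5/4 - 28/13) + 41)) = -77*(16 + (-177/52 + 41)) = -77*(16 + 1955/52) = -77*2787/52 = -214599/52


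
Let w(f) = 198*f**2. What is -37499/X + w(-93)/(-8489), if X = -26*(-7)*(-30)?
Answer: -99251999/509340 ≈ -194.86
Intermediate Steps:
X = -5460 (X = 182*(-30) = -5460)
-37499/X + w(-93)/(-8489) = -37499/(-5460) + (198*(-93)**2)/(-8489) = -37499*(-1/5460) + (198*8649)*(-1/8489) = 5357/780 + 1712502*(-1/8489) = 5357/780 - 1712502/8489 = -99251999/509340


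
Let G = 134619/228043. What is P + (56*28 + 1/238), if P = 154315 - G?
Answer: 8460398607343/54274234 ≈ 1.5588e+5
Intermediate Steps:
G = 134619/228043 (G = 134619*(1/228043) = 134619/228043 ≈ 0.59032)
P = 35190320926/228043 (P = 154315 - 1*134619/228043 = 154315 - 134619/228043 = 35190320926/228043 ≈ 1.5431e+5)
P + (56*28 + 1/238) = 35190320926/228043 + (56*28 + 1/238) = 35190320926/228043 + (1568 + 1/238) = 35190320926/228043 + 373185/238 = 8460398607343/54274234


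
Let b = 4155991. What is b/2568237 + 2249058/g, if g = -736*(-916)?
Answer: 612713097083/123674553408 ≈ 4.9542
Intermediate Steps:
g = 674176
b/2568237 + 2249058/g = 4155991/2568237 + 2249058/674176 = 4155991*(1/2568237) + 2249058*(1/674176) = 593713/366891 + 1124529/337088 = 612713097083/123674553408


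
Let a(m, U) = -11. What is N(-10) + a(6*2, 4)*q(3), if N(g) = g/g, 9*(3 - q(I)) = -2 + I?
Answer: -277/9 ≈ -30.778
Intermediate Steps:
q(I) = 29/9 - I/9 (q(I) = 3 - (-2 + I)/9 = 3 + (2/9 - I/9) = 29/9 - I/9)
N(g) = 1
N(-10) + a(6*2, 4)*q(3) = 1 - 11*(29/9 - ⅑*3) = 1 - 11*(29/9 - ⅓) = 1 - 11*26/9 = 1 - 286/9 = -277/9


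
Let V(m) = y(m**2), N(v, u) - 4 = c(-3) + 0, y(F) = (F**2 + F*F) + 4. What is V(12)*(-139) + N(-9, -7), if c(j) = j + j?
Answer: -5765166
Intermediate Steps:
c(j) = 2*j
y(F) = 4 + 2*F**2 (y(F) = (F**2 + F**2) + 4 = 2*F**2 + 4 = 4 + 2*F**2)
N(v, u) = -2 (N(v, u) = 4 + (2*(-3) + 0) = 4 + (-6 + 0) = 4 - 6 = -2)
V(m) = 4 + 2*m**4 (V(m) = 4 + 2*(m**2)**2 = 4 + 2*m**4)
V(12)*(-139) + N(-9, -7) = (4 + 2*12**4)*(-139) - 2 = (4 + 2*20736)*(-139) - 2 = (4 + 41472)*(-139) - 2 = 41476*(-139) - 2 = -5765164 - 2 = -5765166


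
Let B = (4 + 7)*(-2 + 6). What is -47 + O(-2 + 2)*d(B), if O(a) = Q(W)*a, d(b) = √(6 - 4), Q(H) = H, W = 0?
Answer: -47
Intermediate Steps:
B = 44 (B = 11*4 = 44)
d(b) = √2
O(a) = 0 (O(a) = 0*a = 0)
-47 + O(-2 + 2)*d(B) = -47 + 0*√2 = -47 + 0 = -47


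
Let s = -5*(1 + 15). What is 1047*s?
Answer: -83760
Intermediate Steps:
s = -80 (s = -5*16 = -80)
1047*s = 1047*(-80) = -83760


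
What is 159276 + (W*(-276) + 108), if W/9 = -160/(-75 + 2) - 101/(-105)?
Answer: 387210876/2555 ≈ 1.5155e+5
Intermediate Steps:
W = 72519/2555 (W = 9*(-160/(-75 + 2) - 101/(-105)) = 9*(-160/(-73) - 101*(-1/105)) = 9*(-160*(-1/73) + 101/105) = 9*(160/73 + 101/105) = 9*(24173/7665) = 72519/2555 ≈ 28.383)
159276 + (W*(-276) + 108) = 159276 + ((72519/2555)*(-276) + 108) = 159276 + (-20015244/2555 + 108) = 159276 - 19739304/2555 = 387210876/2555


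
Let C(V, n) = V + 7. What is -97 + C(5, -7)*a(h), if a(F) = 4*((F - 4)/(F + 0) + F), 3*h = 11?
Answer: 821/11 ≈ 74.636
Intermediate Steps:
C(V, n) = 7 + V
h = 11/3 (h = (⅓)*11 = 11/3 ≈ 3.6667)
a(F) = 4*F + 4*(-4 + F)/F (a(F) = 4*((-4 + F)/F + F) = 4*(F + (-4 + F)/F) = 4*F + 4*(-4 + F)/F)
-97 + C(5, -7)*a(h) = -97 + (7 + 5)*(4 - 16/11/3 + 4*(11/3)) = -97 + 12*(4 - 16*3/11 + 44/3) = -97 + 12*(4 - 48/11 + 44/3) = -97 + 12*(472/33) = -97 + 1888/11 = 821/11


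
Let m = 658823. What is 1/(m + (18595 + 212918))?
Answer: 1/890336 ≈ 1.1232e-6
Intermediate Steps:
1/(m + (18595 + 212918)) = 1/(658823 + (18595 + 212918)) = 1/(658823 + 231513) = 1/890336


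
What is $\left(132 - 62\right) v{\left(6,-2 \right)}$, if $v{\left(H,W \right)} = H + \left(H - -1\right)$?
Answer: $910$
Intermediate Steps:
$v{\left(H,W \right)} = 1 + 2 H$ ($v{\left(H,W \right)} = H + \left(H + 1\right) = H + \left(1 + H\right) = 1 + 2 H$)
$\left(132 - 62\right) v{\left(6,-2 \right)} = \left(132 - 62\right) \left(1 + 2 \cdot 6\right) = \left(132 - 62\right) \left(1 + 12\right) = 70 \cdot 13 = 910$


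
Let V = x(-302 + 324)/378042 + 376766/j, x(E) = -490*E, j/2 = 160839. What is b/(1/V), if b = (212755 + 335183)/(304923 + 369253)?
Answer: 16786723675831/18074306977216 ≈ 0.92876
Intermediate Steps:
j = 321678 (j = 2*160839 = 321678)
b = 273969/337088 (b = 547938/674176 = 547938*(1/674176) = 273969/337088 ≈ 0.81275)
V = 1654353373/1447711839 (V = -490*(-302 + 324)/378042 + 376766/321678 = -490*22*(1/378042) + 376766*(1/321678) = -10780*1/378042 + 188383/160839 = -770/27003 + 188383/160839 = 1654353373/1447711839 ≈ 1.1427)
b/(1/V) = 273969/(337088*(1/(1654353373/1447711839))) = 273969/(337088*(1447711839/1654353373)) = (273969/337088)*(1654353373/1447711839) = 16786723675831/18074306977216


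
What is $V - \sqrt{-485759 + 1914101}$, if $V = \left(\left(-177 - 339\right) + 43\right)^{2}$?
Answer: $223729 - \sqrt{1428342} \approx 2.2253 \cdot 10^{5}$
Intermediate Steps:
$V = 223729$ ($V = \left(-516 + 43\right)^{2} = \left(-473\right)^{2} = 223729$)
$V - \sqrt{-485759 + 1914101} = 223729 - \sqrt{-485759 + 1914101} = 223729 - \sqrt{1428342}$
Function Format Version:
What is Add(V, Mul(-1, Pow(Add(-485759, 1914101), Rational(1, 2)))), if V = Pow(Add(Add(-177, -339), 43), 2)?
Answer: Add(223729, Mul(-1, Pow(1428342, Rational(1, 2)))) ≈ 2.2253e+5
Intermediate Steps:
V = 223729 (V = Pow(Add(-516, 43), 2) = Pow(-473, 2) = 223729)
Add(V, Mul(-1, Pow(Add(-485759, 1914101), Rational(1, 2)))) = Add(223729, Mul(-1, Pow(Add(-485759, 1914101), Rational(1, 2)))) = Add(223729, Mul(-1, Pow(1428342, Rational(1, 2))))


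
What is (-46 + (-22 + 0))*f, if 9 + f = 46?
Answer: -2516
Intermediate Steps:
f = 37 (f = -9 + 46 = 37)
(-46 + (-22 + 0))*f = (-46 + (-22 + 0))*37 = (-46 - 22)*37 = -68*37 = -2516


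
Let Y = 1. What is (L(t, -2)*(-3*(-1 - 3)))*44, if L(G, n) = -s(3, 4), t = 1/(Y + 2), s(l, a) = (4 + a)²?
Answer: -33792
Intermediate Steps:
t = ⅓ (t = 1/(1 + 2) = 1/3 = ⅓ ≈ 0.33333)
L(G, n) = -64 (L(G, n) = -(4 + 4)² = -1*8² = -1*64 = -64)
(L(t, -2)*(-3*(-1 - 3)))*44 = -(-192)*(-1 - 3)*44 = -(-192)*(-4)*44 = -64*12*44 = -768*44 = -33792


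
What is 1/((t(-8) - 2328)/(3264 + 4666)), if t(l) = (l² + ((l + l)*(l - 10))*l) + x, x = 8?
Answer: -793/456 ≈ -1.7390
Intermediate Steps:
t(l) = 8 + l² + 2*l²*(-10 + l) (t(l) = (l² + ((l + l)*(l - 10))*l) + 8 = (l² + ((2*l)*(-10 + l))*l) + 8 = (l² + (2*l*(-10 + l))*l) + 8 = (l² + 2*l²*(-10 + l)) + 8 = 8 + l² + 2*l²*(-10 + l))
1/((t(-8) - 2328)/(3264 + 4666)) = 1/(((8 - 19*(-8)² + 2*(-8)³) - 2328)/(3264 + 4666)) = 1/(((8 - 19*64 + 2*(-512)) - 2328)/7930) = 1/(((8 - 1216 - 1024) - 2328)*(1/7930)) = 1/((-2232 - 2328)*(1/7930)) = 1/(-4560*1/7930) = 1/(-456/793) = -793/456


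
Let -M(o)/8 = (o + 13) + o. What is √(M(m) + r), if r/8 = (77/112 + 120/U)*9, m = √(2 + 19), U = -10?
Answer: √(-3674 - 64*√21)/2 ≈ 31.493*I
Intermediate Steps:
m = √21 ≈ 4.5826
r = -1629/2 (r = 8*((77/112 + 120/(-10))*9) = 8*((77*(1/112) + 120*(-⅒))*9) = 8*((11/16 - 12)*9) = 8*(-181/16*9) = 8*(-1629/16) = -1629/2 ≈ -814.50)
M(o) = -104 - 16*o (M(o) = -8*((o + 13) + o) = -8*((13 + o) + o) = -8*(13 + 2*o) = -104 - 16*o)
√(M(m) + r) = √((-104 - 16*√21) - 1629/2) = √(-1837/2 - 16*√21)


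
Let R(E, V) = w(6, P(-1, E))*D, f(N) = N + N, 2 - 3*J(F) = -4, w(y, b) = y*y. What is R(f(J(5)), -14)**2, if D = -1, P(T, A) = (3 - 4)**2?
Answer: 1296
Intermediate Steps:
P(T, A) = 1 (P(T, A) = (-1)**2 = 1)
w(y, b) = y**2
J(F) = 2 (J(F) = 2/3 - 1/3*(-4) = 2/3 + 4/3 = 2)
f(N) = 2*N
R(E, V) = -36 (R(E, V) = 6**2*(-1) = 36*(-1) = -36)
R(f(J(5)), -14)**2 = (-36)**2 = 1296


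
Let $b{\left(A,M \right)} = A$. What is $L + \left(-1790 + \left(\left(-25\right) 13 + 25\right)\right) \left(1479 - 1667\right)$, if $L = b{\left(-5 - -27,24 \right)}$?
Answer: $392942$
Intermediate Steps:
$L = 22$ ($L = -5 - -27 = -5 + 27 = 22$)
$L + \left(-1790 + \left(\left(-25\right) 13 + 25\right)\right) \left(1479 - 1667\right) = 22 + \left(-1790 + \left(\left(-25\right) 13 + 25\right)\right) \left(1479 - 1667\right) = 22 + \left(-1790 + \left(-325 + 25\right)\right) \left(-188\right) = 22 + \left(-1790 - 300\right) \left(-188\right) = 22 - -392920 = 22 + 392920 = 392942$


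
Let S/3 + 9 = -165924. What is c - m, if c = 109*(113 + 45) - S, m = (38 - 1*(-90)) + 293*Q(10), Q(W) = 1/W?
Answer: 5148637/10 ≈ 5.1486e+5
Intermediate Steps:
S = -497799 (S = -27 + 3*(-165924) = -27 - 497772 = -497799)
m = 1573/10 (m = (38 - 1*(-90)) + 293/10 = (38 + 90) + 293*(⅒) = 128 + 293/10 = 1573/10 ≈ 157.30)
c = 515021 (c = 109*(113 + 45) - 1*(-497799) = 109*158 + 497799 = 17222 + 497799 = 515021)
c - m = 515021 - 1*1573/10 = 515021 - 1573/10 = 5148637/10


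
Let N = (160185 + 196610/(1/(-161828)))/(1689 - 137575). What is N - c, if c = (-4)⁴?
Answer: 31782056079/135886 ≈ 2.3389e+5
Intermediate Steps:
N = 31816842895/135886 (N = (160185 + 196610/(-1/161828))/(-135886) = (160185 + 196610*(-161828))*(-1/135886) = (160185 - 31817003080)*(-1/135886) = -31816842895*(-1/135886) = 31816842895/135886 ≈ 2.3414e+5)
c = 256
N - c = 31816842895/135886 - 1*256 = 31816842895/135886 - 256 = 31782056079/135886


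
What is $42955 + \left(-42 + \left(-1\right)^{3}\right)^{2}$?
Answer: $44804$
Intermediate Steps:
$42955 + \left(-42 + \left(-1\right)^{3}\right)^{2} = 42955 + \left(-42 - 1\right)^{2} = 42955 + \left(-43\right)^{2} = 42955 + 1849 = 44804$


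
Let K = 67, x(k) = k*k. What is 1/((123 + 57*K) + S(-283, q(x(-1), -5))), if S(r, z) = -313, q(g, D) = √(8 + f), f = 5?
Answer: 1/3629 ≈ 0.00027556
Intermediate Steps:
x(k) = k²
q(g, D) = √13 (q(g, D) = √(8 + 5) = √13)
1/((123 + 57*K) + S(-283, q(x(-1), -5))) = 1/((123 + 57*67) - 313) = 1/((123 + 3819) - 313) = 1/(3942 - 313) = 1/3629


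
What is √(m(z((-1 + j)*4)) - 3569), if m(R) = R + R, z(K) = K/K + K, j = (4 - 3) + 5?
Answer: I*√3527 ≈ 59.389*I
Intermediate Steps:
j = 6 (j = 1 + 5 = 6)
z(K) = 1 + K
m(R) = 2*R
√(m(z((-1 + j)*4)) - 3569) = √(2*(1 + (-1 + 6)*4) - 3569) = √(2*(1 + 5*4) - 3569) = √(2*(1 + 20) - 3569) = √(2*21 - 3569) = √(42 - 3569) = √(-3527) = I*√3527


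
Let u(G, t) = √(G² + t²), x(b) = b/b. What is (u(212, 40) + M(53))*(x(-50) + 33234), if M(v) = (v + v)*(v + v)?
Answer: 373428460 + 132940*√2909 ≈ 3.8060e+8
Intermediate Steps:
x(b) = 1
M(v) = 4*v² (M(v) = (2*v)*(2*v) = 4*v²)
(u(212, 40) + M(53))*(x(-50) + 33234) = (√(212² + 40²) + 4*53²)*(1 + 33234) = (√(44944 + 1600) + 4*2809)*33235 = (√46544 + 11236)*33235 = (4*√2909 + 11236)*33235 = (11236 + 4*√2909)*33235 = 373428460 + 132940*√2909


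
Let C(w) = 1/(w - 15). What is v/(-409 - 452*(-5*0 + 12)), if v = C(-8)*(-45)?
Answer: -45/134159 ≈ -0.00033542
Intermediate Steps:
C(w) = 1/(-15 + w)
v = 45/23 (v = -45/(-15 - 8) = -45/(-23) = -1/23*(-45) = 45/23 ≈ 1.9565)
v/(-409 - 452*(-5*0 + 12)) = 45/(23*(-409 - 452*(-5*0 + 12))) = 45/(23*(-409 - 452*(0 + 12))) = 45/(23*(-409 - 452*12)) = 45/(23*(-409 - 5424)) = (45/23)/(-5833) = (45/23)*(-1/5833) = -45/134159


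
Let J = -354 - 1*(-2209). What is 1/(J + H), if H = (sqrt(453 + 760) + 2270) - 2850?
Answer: 1275/1624412 - sqrt(1213)/1624412 ≈ 0.00076346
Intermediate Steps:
J = 1855 (J = -354 + 2209 = 1855)
H = -580 + sqrt(1213) (H = (sqrt(1213) + 2270) - 2850 = (2270 + sqrt(1213)) - 2850 = -580 + sqrt(1213) ≈ -545.17)
1/(J + H) = 1/(1855 + (-580 + sqrt(1213))) = 1/(1275 + sqrt(1213))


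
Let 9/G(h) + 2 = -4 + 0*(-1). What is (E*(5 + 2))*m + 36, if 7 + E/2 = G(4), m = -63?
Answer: 7533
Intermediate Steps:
G(h) = -3/2 (G(h) = 9/(-2 + (-4 + 0*(-1))) = 9/(-2 + (-4 + 0)) = 9/(-2 - 4) = 9/(-6) = 9*(-⅙) = -3/2)
E = -17 (E = -14 + 2*(-3/2) = -14 - 3 = -17)
(E*(5 + 2))*m + 36 = -17*(5 + 2)*(-63) + 36 = -17*7*(-63) + 36 = -119*(-63) + 36 = 7497 + 36 = 7533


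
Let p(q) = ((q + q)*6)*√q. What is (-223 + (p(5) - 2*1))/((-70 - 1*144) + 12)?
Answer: 225/202 - 30*√5/101 ≈ 0.44968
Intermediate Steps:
p(q) = 12*q^(3/2) (p(q) = ((2*q)*6)*√q = (12*q)*√q = 12*q^(3/2))
(-223 + (p(5) - 2*1))/((-70 - 1*144) + 12) = (-223 + (12*5^(3/2) - 2*1))/((-70 - 1*144) + 12) = (-223 + (12*(5*√5) - 2))/((-70 - 144) + 12) = (-223 + (60*√5 - 2))/(-214 + 12) = (-223 + (-2 + 60*√5))/(-202) = (-225 + 60*√5)*(-1/202) = 225/202 - 30*√5/101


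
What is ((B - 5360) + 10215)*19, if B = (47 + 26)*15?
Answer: 113050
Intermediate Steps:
B = 1095 (B = 73*15 = 1095)
((B - 5360) + 10215)*19 = ((1095 - 5360) + 10215)*19 = (-4265 + 10215)*19 = 5950*19 = 113050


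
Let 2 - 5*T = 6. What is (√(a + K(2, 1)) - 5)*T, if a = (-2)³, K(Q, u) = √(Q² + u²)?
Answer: 4 - 4*√(-8 + √5)/5 ≈ 4.0 - 1.9207*I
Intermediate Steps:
T = -⅘ (T = ⅖ - ⅕*6 = ⅖ - 6/5 = -⅘ ≈ -0.80000)
a = -8
(√(a + K(2, 1)) - 5)*T = (√(-8 + √(2² + 1²)) - 5)*(-⅘) = (√(-8 + √(4 + 1)) - 5)*(-⅘) = (√(-8 + √5) - 5)*(-⅘) = (-5 + √(-8 + √5))*(-⅘) = 4 - 4*√(-8 + √5)/5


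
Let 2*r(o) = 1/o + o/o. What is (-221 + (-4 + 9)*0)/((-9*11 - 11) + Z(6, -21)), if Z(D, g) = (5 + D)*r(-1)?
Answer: 221/110 ≈ 2.0091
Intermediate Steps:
r(o) = ½ + 1/(2*o) (r(o) = (1/o + o/o)/2 = (1/o + 1)/2 = (1 + 1/o)/2 = ½ + 1/(2*o))
Z(D, g) = 0 (Z(D, g) = (5 + D)*((½)*(1 - 1)/(-1)) = (5 + D)*((½)*(-1)*0) = (5 + D)*0 = 0)
(-221 + (-4 + 9)*0)/((-9*11 - 11) + Z(6, -21)) = (-221 + (-4 + 9)*0)/((-9*11 - 11) + 0) = (-221 + 5*0)/((-99 - 11) + 0) = (-221 + 0)/(-110 + 0) = -221/(-110) = -221*(-1/110) = 221/110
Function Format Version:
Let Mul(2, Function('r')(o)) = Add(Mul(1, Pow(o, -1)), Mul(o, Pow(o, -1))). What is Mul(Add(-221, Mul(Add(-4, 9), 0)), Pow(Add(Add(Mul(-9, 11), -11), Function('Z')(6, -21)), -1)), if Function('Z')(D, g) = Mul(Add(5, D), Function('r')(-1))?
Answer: Rational(221, 110) ≈ 2.0091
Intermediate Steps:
Function('r')(o) = Add(Rational(1, 2), Mul(Rational(1, 2), Pow(o, -1))) (Function('r')(o) = Mul(Rational(1, 2), Add(Mul(1, Pow(o, -1)), Mul(o, Pow(o, -1)))) = Mul(Rational(1, 2), Add(Pow(o, -1), 1)) = Mul(Rational(1, 2), Add(1, Pow(o, -1))) = Add(Rational(1, 2), Mul(Rational(1, 2), Pow(o, -1))))
Function('Z')(D, g) = 0 (Function('Z')(D, g) = Mul(Add(5, D), Mul(Rational(1, 2), Pow(-1, -1), Add(1, -1))) = Mul(Add(5, D), Mul(Rational(1, 2), -1, 0)) = Mul(Add(5, D), 0) = 0)
Mul(Add(-221, Mul(Add(-4, 9), 0)), Pow(Add(Add(Mul(-9, 11), -11), Function('Z')(6, -21)), -1)) = Mul(Add(-221, Mul(Add(-4, 9), 0)), Pow(Add(Add(Mul(-9, 11), -11), 0), -1)) = Mul(Add(-221, Mul(5, 0)), Pow(Add(Add(-99, -11), 0), -1)) = Mul(Add(-221, 0), Pow(Add(-110, 0), -1)) = Mul(-221, Pow(-110, -1)) = Mul(-221, Rational(-1, 110)) = Rational(221, 110)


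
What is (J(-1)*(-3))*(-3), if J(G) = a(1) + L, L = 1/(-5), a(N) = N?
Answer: 36/5 ≈ 7.2000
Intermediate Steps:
L = -⅕ ≈ -0.20000
J(G) = ⅘ (J(G) = 1 - ⅕ = ⅘)
(J(-1)*(-3))*(-3) = ((⅘)*(-3))*(-3) = -12/5*(-3) = 36/5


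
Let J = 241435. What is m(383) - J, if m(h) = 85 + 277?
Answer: -241073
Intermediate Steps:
m(h) = 362
m(383) - J = 362 - 1*241435 = 362 - 241435 = -241073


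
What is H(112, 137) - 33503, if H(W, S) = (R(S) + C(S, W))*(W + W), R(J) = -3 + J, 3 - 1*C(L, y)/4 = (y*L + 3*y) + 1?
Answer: -14050975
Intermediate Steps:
C(L, y) = 8 - 12*y - 4*L*y (C(L, y) = 12 - 4*((y*L + 3*y) + 1) = 12 - 4*((L*y + 3*y) + 1) = 12 - 4*((3*y + L*y) + 1) = 12 - 4*(1 + 3*y + L*y) = 12 + (-4 - 12*y - 4*L*y) = 8 - 12*y - 4*L*y)
H(W, S) = 2*W*(5 + S - 12*W - 4*S*W) (H(W, S) = ((-3 + S) + (8 - 12*W - 4*S*W))*(W + W) = (5 + S - 12*W - 4*S*W)*(2*W) = 2*W*(5 + S - 12*W - 4*S*W))
H(112, 137) - 33503 = 2*112*(5 + 137 - 12*112 - 4*137*112) - 33503 = 2*112*(5 + 137 - 1344 - 61376) - 33503 = 2*112*(-62578) - 33503 = -14017472 - 33503 = -14050975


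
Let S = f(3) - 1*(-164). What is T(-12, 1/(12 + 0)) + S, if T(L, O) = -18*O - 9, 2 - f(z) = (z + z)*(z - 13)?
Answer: 431/2 ≈ 215.50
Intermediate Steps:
f(z) = 2 - 2*z*(-13 + z) (f(z) = 2 - (z + z)*(z - 13) = 2 - 2*z*(-13 + z))
S = 226 (S = (2 - 2*3**2 + 26*3) - 1*(-164) = (2 - 2*9 + 78) + 164 = (2 - 18 + 78) + 164 = 62 + 164 = 226)
T(L, O) = -9 - 18*O
T(-12, 1/(12 + 0)) + S = (-9 - 18/(12 + 0)) + 226 = (-9 - 18/12) + 226 = (-9 - 18*1/12) + 226 = (-9 - 3/2) + 226 = -21/2 + 226 = 431/2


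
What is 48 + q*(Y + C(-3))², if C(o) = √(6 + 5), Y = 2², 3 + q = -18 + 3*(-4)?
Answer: -843 - 264*√11 ≈ -1718.6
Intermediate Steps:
q = -33 (q = -3 + (-18 + 3*(-4)) = -3 + (-18 - 12) = -3 - 30 = -33)
Y = 4
C(o) = √11
48 + q*(Y + C(-3))² = 48 - 33*(4 + √11)²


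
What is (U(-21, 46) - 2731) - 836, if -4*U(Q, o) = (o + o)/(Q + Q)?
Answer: -149791/42 ≈ -3566.5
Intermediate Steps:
U(Q, o) = -o/(4*Q) (U(Q, o) = -(o + o)/(4*(Q + Q)) = -2*o/(4*(2*Q)) = -2*o*1/(2*Q)/4 = -o/(4*Q))
(U(-21, 46) - 2731) - 836 = (-¼*46/(-21) - 2731) - 836 = (-¼*46*(-1/21) - 2731) - 836 = (23/42 - 2731) - 836 = -114679/42 - 836 = -149791/42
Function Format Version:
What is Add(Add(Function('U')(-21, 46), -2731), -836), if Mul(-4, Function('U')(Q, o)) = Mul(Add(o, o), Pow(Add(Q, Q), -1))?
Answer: Rational(-149791, 42) ≈ -3566.5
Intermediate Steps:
Function('U')(Q, o) = Mul(Rational(-1, 4), o, Pow(Q, -1)) (Function('U')(Q, o) = Mul(Rational(-1, 4), Mul(Add(o, o), Pow(Add(Q, Q), -1))) = Mul(Rational(-1, 4), Mul(Mul(2, o), Pow(Mul(2, Q), -1))) = Mul(Rational(-1, 4), Mul(Mul(2, o), Mul(Rational(1, 2), Pow(Q, -1)))) = Mul(Rational(-1, 4), Mul(o, Pow(Q, -1))) = Mul(Rational(-1, 4), o, Pow(Q, -1)))
Add(Add(Function('U')(-21, 46), -2731), -836) = Add(Add(Mul(Rational(-1, 4), 46, Pow(-21, -1)), -2731), -836) = Add(Add(Mul(Rational(-1, 4), 46, Rational(-1, 21)), -2731), -836) = Add(Add(Rational(23, 42), -2731), -836) = Add(Rational(-114679, 42), -836) = Rational(-149791, 42)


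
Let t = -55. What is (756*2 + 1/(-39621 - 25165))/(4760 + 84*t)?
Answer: 97956431/9070040 ≈ 10.800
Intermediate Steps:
(756*2 + 1/(-39621 - 25165))/(4760 + 84*t) = (756*2 + 1/(-39621 - 25165))/(4760 + 84*(-55)) = (1512 + 1/(-64786))/(4760 - 4620) = (1512 - 1/64786)/140 = (97956431/64786)*(1/140) = 97956431/9070040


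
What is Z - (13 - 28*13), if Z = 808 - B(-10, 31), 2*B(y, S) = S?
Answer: 2287/2 ≈ 1143.5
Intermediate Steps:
B(y, S) = S/2
Z = 1585/2 (Z = 808 - 31/2 = 1585/2 ≈ 792.50)
Z - (13 - 28*13) = 1585/2 - (13 - 28*13) = 1585/2 - (13 - 364) = 1585/2 - 1*(-351) = 1585/2 + 351 = 2287/2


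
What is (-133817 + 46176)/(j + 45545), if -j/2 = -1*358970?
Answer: -87641/763485 ≈ -0.11479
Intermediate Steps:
j = 717940 (j = -(-2)*358970 = -2*(-358970) = 717940)
(-133817 + 46176)/(j + 45545) = (-133817 + 46176)/(717940 + 45545) = -87641/763485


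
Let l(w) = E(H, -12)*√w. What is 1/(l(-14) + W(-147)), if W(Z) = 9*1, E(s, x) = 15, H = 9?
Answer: 1/359 - 5*I*√14/1077 ≈ 0.0027855 - 0.017371*I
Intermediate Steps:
l(w) = 15*√w
W(Z) = 9
1/(l(-14) + W(-147)) = 1/(15*√(-14) + 9) = 1/(15*(I*√14) + 9) = 1/(15*I*√14 + 9) = 1/(9 + 15*I*√14)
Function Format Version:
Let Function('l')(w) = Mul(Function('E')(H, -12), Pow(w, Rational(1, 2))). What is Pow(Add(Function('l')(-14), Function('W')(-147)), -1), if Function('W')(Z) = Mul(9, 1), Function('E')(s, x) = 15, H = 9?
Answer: Add(Rational(1, 359), Mul(Rational(-5, 1077), I, Pow(14, Rational(1, 2)))) ≈ Add(0.0027855, Mul(-0.017371, I))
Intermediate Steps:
Function('l')(w) = Mul(15, Pow(w, Rational(1, 2)))
Function('W')(Z) = 9
Pow(Add(Function('l')(-14), Function('W')(-147)), -1) = Pow(Add(Mul(15, Pow(-14, Rational(1, 2))), 9), -1) = Pow(Add(Mul(15, Mul(I, Pow(14, Rational(1, 2)))), 9), -1) = Pow(Add(Mul(15, I, Pow(14, Rational(1, 2))), 9), -1) = Pow(Add(9, Mul(15, I, Pow(14, Rational(1, 2)))), -1)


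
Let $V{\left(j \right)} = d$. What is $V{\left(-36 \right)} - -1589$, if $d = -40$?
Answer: $1549$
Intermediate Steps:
$V{\left(j \right)} = -40$
$V{\left(-36 \right)} - -1589 = -40 - -1589 = -40 + 1589 = 1549$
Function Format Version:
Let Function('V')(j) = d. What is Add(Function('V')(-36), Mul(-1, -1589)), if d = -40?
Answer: 1549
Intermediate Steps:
Function('V')(j) = -40
Add(Function('V')(-36), Mul(-1, -1589)) = Add(-40, Mul(-1, -1589)) = Add(-40, 1589) = 1549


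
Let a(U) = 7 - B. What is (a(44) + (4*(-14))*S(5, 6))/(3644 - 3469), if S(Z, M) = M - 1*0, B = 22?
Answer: -351/175 ≈ -2.0057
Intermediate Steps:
a(U) = -15 (a(U) = 7 - 1*22 = 7 - 22 = -15)
S(Z, M) = M (S(Z, M) = M + 0 = M)
(a(44) + (4*(-14))*S(5, 6))/(3644 - 3469) = (-15 + (4*(-14))*6)/(3644 - 3469) = (-15 - 56*6)/175 = (-15 - 336)*(1/175) = -351*1/175 = -351/175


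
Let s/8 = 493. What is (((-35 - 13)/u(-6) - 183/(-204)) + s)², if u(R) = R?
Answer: 72251827209/4624 ≈ 1.5625e+7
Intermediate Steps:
s = 3944 (s = 8*493 = 3944)
(((-35 - 13)/u(-6) - 183/(-204)) + s)² = (((-35 - 13)/(-6) - 183/(-204)) + 3944)² = ((-48*(-⅙) - 183*(-1/204)) + 3944)² = ((8 + 61/68) + 3944)² = (605/68 + 3944)² = (268797/68)² = 72251827209/4624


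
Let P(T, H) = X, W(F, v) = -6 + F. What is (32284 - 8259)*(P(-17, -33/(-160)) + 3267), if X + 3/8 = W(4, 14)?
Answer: 627460925/8 ≈ 7.8433e+7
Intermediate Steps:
X = -19/8 (X = -3/8 + (-6 + 4) = -3/8 - 2 = -19/8 ≈ -2.3750)
P(T, H) = -19/8
(32284 - 8259)*(P(-17, -33/(-160)) + 3267) = (32284 - 8259)*(-19/8 + 3267) = 24025*(26117/8) = 627460925/8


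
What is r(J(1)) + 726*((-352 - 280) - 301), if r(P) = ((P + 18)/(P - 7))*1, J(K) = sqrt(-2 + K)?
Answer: -1354721/2 - I/2 ≈ -6.7736e+5 - 0.5*I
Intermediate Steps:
r(P) = (18 + P)/(-7 + P) (r(P) = ((18 + P)/(-7 + P))*1 = (18 + P)/(-7 + P))
r(J(1)) + 726*((-352 - 280) - 301) = (18 + sqrt(-2 + 1))/(-7 + sqrt(-2 + 1)) + 726*((-352 - 280) - 301) = (18 + sqrt(-1))/(-7 + sqrt(-1)) + 726*(-632 - 301) = (18 + I)/(-7 + I) + 726*(-933) = ((-7 - I)/50)*(18 + I) - 677358 = (-7 - I)*(18 + I)/50 - 677358 = -677358 + (-7 - I)*(18 + I)/50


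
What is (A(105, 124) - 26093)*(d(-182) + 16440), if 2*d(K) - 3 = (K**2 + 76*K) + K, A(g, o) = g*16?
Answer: -1269305109/2 ≈ -6.3465e+8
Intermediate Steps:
A(g, o) = 16*g
d(K) = 3/2 + K**2/2 + 77*K/2 (d(K) = 3/2 + ((K**2 + 76*K) + K)/2 = 3/2 + (K**2 + 77*K)/2 = 3/2 + (K**2/2 + 77*K/2) = 3/2 + K**2/2 + 77*K/2)
(A(105, 124) - 26093)*(d(-182) + 16440) = (16*105 - 26093)*((3/2 + (1/2)*(-182)**2 + (77/2)*(-182)) + 16440) = (1680 - 26093)*((3/2 + (1/2)*33124 - 7007) + 16440) = -24413*((3/2 + 16562 - 7007) + 16440) = -24413*(19113/2 + 16440) = -24413*51993/2 = -1269305109/2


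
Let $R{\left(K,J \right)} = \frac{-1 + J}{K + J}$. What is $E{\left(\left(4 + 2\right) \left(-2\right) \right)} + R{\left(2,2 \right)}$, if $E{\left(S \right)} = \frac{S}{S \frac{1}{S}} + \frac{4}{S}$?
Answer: $- \frac{145}{12} \approx -12.083$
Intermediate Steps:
$E{\left(S \right)} = S + \frac{4}{S}$ ($E{\left(S \right)} = \frac{S}{1} + \frac{4}{S} = S 1 + \frac{4}{S} = S + \frac{4}{S}$)
$R{\left(K,J \right)} = \frac{-1 + J}{J + K}$
$E{\left(\left(4 + 2\right) \left(-2\right) \right)} + R{\left(2,2 \right)} = \left(\left(4 + 2\right) \left(-2\right) + \frac{4}{\left(4 + 2\right) \left(-2\right)}\right) + \frac{-1 + 2}{2 + 2} = \left(6 \left(-2\right) + \frac{4}{6 \left(-2\right)}\right) + \frac{1}{4} \cdot 1 = \left(-12 + \frac{4}{-12}\right) + \frac{1}{4} \cdot 1 = \left(-12 + 4 \left(- \frac{1}{12}\right)\right) + \frac{1}{4} = \left(-12 - \frac{1}{3}\right) + \frac{1}{4} = - \frac{37}{3} + \frac{1}{4} = - \frac{145}{12}$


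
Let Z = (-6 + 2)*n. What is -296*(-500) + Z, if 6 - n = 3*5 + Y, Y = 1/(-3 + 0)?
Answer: 444104/3 ≈ 1.4803e+5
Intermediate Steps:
Y = -⅓ (Y = 1/(-3) = -⅓ ≈ -0.33333)
n = -26/3 (n = 6 - (3*5 - ⅓) = 6 - (15 - ⅓) = 6 - 1*44/3 = 6 - 44/3 = -26/3 ≈ -8.6667)
Z = 104/3 (Z = (-6 + 2)*(-26/3) = -4*(-26/3) = 104/3 ≈ 34.667)
-296*(-500) + Z = -296*(-500) + 104/3 = 148000 + 104/3 = 444104/3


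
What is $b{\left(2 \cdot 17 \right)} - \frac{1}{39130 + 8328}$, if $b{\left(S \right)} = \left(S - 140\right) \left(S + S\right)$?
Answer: $- \frac{342077265}{47458} \approx -7208.0$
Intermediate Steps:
$b{\left(S \right)} = 2 S \left(-140 + S\right)$ ($b{\left(S \right)} = \left(-140 + S\right) 2 S = 2 S \left(-140 + S\right)$)
$b{\left(2 \cdot 17 \right)} - \frac{1}{39130 + 8328} = 2 \cdot 2 \cdot 17 \left(-140 + 2 \cdot 17\right) - \frac{1}{39130 + 8328} = 2 \cdot 34 \left(-140 + 34\right) - \frac{1}{47458} = 2 \cdot 34 \left(-106\right) - \frac{1}{47458} = -7208 - \frac{1}{47458} = - \frac{342077265}{47458}$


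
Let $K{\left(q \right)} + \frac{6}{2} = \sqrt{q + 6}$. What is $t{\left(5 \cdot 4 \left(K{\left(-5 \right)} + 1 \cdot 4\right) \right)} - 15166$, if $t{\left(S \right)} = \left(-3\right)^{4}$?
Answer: $-15085$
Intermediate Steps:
$K{\left(q \right)} = -3 + \sqrt{6 + q}$ ($K{\left(q \right)} = -3 + \sqrt{q + 6} = -3 + \sqrt{6 + q}$)
$t{\left(S \right)} = 81$
$t{\left(5 \cdot 4 \left(K{\left(-5 \right)} + 1 \cdot 4\right) \right)} - 15166 = 81 - 15166 = -15085$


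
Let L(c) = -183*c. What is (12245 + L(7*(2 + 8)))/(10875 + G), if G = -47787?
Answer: 565/36912 ≈ 0.015307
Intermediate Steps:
(12245 + L(7*(2 + 8)))/(10875 + G) = (12245 - 1281*(2 + 8))/(10875 - 47787) = (12245 - 1281*10)/(-36912) = (12245 - 183*70)*(-1/36912) = (12245 - 12810)*(-1/36912) = -565*(-1/36912) = 565/36912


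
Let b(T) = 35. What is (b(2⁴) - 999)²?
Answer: 929296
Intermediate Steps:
(b(2⁴) - 999)² = (35 - 999)² = (-964)² = 929296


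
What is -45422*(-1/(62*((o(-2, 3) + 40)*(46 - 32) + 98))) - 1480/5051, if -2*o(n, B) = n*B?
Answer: 82597261/109606700 ≈ 0.75358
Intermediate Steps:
o(n, B) = -B*n/2 (o(n, B) = -n*B/2 = -B*n/2)
-45422*(-1/(62*((o(-2, 3) + 40)*(46 - 32) + 98))) - 1480/5051 = -45422*(-1/(62*((-½*3*(-2) + 40)*(46 - 32) + 98))) - 1480/5051 = -45422*(-1/(62*((3 + 40)*14 + 98))) - 1480*1/5051 = -45422*(-1/(62*(43*14 + 98))) - 1480/5051 = -45422*(-1/(62*(602 + 98))) - 1480/5051 = -45422/((-62*700)) - 1480/5051 = -45422/(-43400) - 1480/5051 = -45422*(-1/43400) - 1480/5051 = 22711/21700 - 1480/5051 = 82597261/109606700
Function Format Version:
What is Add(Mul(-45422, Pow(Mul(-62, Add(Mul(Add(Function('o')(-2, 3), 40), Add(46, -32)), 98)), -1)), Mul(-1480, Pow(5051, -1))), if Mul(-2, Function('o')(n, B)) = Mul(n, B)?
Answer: Rational(82597261, 109606700) ≈ 0.75358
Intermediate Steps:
Function('o')(n, B) = Mul(Rational(-1, 2), B, n) (Function('o')(n, B) = Mul(Rational(-1, 2), Mul(n, B)) = Mul(Rational(-1, 2), Mul(B, n)) = Mul(Rational(-1, 2), B, n))
Add(Mul(-45422, Pow(Mul(-62, Add(Mul(Add(Function('o')(-2, 3), 40), Add(46, -32)), 98)), -1)), Mul(-1480, Pow(5051, -1))) = Add(Mul(-45422, Pow(Mul(-62, Add(Mul(Add(Mul(Rational(-1, 2), 3, -2), 40), Add(46, -32)), 98)), -1)), Mul(-1480, Pow(5051, -1))) = Add(Mul(-45422, Pow(Mul(-62, Add(Mul(Add(3, 40), 14), 98)), -1)), Mul(-1480, Rational(1, 5051))) = Add(Mul(-45422, Pow(Mul(-62, Add(Mul(43, 14), 98)), -1)), Rational(-1480, 5051)) = Add(Mul(-45422, Pow(Mul(-62, Add(602, 98)), -1)), Rational(-1480, 5051)) = Add(Mul(-45422, Pow(Mul(-62, 700), -1)), Rational(-1480, 5051)) = Add(Mul(-45422, Pow(-43400, -1)), Rational(-1480, 5051)) = Add(Mul(-45422, Rational(-1, 43400)), Rational(-1480, 5051)) = Add(Rational(22711, 21700), Rational(-1480, 5051)) = Rational(82597261, 109606700)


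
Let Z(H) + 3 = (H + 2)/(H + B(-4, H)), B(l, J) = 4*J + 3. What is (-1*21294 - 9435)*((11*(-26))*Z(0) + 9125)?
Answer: -300908611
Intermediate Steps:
B(l, J) = 3 + 4*J
Z(H) = -3 + (2 + H)/(3 + 5*H) (Z(H) = -3 + (H + 2)/(H + (3 + 4*H)) = -3 + (2 + H)/(3 + 5*H))
(-1*21294 - 9435)*((11*(-26))*Z(0) + 9125) = (-1*21294 - 9435)*((11*(-26))*(7*(-1 - 2*0)/(3 + 5*0)) + 9125) = (-21294 - 9435)*(-2002*(-1 + 0)/(3 + 0) + 9125) = -30729*(-2002*(-1)/3 + 9125) = -30729*(-286*(-7/3) + 9125) = -30729*(2002/3 + 9125) = -30729*29377/3 = -300908611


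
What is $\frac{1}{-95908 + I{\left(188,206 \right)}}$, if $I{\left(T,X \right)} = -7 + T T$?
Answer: $- \frac{1}{60571} \approx -1.651 \cdot 10^{-5}$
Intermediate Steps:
$I{\left(T,X \right)} = -7 + T^{2}$
$\frac{1}{-95908 + I{\left(188,206 \right)}} = \frac{1}{-95908 - \left(7 - 188^{2}\right)} = \frac{1}{-95908 + \left(-7 + 35344\right)} = \frac{1}{-95908 + 35337} = \frac{1}{-60571} = - \frac{1}{60571}$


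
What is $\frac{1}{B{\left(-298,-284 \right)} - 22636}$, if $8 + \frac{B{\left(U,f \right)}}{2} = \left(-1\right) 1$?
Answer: $- \frac{1}{22654} \approx -4.4142 \cdot 10^{-5}$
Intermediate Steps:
$B{\left(U,f \right)} = -18$ ($B{\left(U,f \right)} = -16 + 2 \left(\left(-1\right) 1\right) = -16 + 2 \left(-1\right) = -16 - 2 = -18$)
$\frac{1}{B{\left(-298,-284 \right)} - 22636} = \frac{1}{-18 - 22636} = \frac{1}{-22654} = - \frac{1}{22654}$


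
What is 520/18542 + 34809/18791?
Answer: 327599899/174211361 ≈ 1.8805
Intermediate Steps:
520/18542 + 34809/18791 = 520*(1/18542) + 34809*(1/18791) = 260/9271 + 34809/18791 = 327599899/174211361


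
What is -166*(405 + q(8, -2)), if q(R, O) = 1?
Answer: -67396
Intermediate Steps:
-166*(405 + q(8, -2)) = -166*(405 + 1) = -166*406 = -67396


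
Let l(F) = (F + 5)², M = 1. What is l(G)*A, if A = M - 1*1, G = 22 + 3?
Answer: 0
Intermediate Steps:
G = 25
A = 0 (A = 1 - 1*1 = 1 - 1 = 0)
l(F) = (5 + F)²
l(G)*A = (5 + 25)²*0 = 30²*0 = 900*0 = 0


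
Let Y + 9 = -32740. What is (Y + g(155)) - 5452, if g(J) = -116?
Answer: -38317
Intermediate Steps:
Y = -32749 (Y = -9 - 32740 = -32749)
(Y + g(155)) - 5452 = (-32749 - 116) - 5452 = -32865 - 5452 = -38317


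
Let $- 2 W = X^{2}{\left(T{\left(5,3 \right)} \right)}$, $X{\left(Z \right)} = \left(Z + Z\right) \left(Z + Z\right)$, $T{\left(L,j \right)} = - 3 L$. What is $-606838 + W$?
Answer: $-1011838$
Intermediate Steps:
$X{\left(Z \right)} = 4 Z^{2}$ ($X{\left(Z \right)} = 2 Z 2 Z = 4 Z^{2}$)
$W = -405000$ ($W = - \frac{\left(4 \left(\left(-3\right) 5\right)^{2}\right)^{2}}{2} = - \frac{\left(4 \left(-15\right)^{2}\right)^{2}}{2} = - \frac{\left(4 \cdot 225\right)^{2}}{2} = - \frac{900^{2}}{2} = \left(- \frac{1}{2}\right) 810000 = -405000$)
$-606838 + W = -606838 - 405000 = -1011838$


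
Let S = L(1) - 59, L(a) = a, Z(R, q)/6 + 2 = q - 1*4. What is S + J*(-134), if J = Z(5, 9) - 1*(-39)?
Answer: -7696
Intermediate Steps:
Z(R, q) = -36 + 6*q (Z(R, q) = -12 + 6*(q - 1*4) = -12 + 6*(q - 4) = -12 + 6*(-4 + q) = -12 + (-24 + 6*q) = -36 + 6*q)
S = -58 (S = 1 - 59 = -58)
J = 57 (J = (-36 + 6*9) - 1*(-39) = (-36 + 54) + 39 = 18 + 39 = 57)
S + J*(-134) = -58 + 57*(-134) = -58 - 7638 = -7696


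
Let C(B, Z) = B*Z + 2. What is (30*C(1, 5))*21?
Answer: 4410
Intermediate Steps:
C(B, Z) = 2 + B*Z
(30*C(1, 5))*21 = (30*(2 + 1*5))*21 = (30*(2 + 5))*21 = (30*7)*21 = 210*21 = 4410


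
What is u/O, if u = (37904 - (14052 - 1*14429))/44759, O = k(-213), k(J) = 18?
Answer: 38281/805662 ≈ 0.047515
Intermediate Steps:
O = 18
u = 38281/44759 (u = (37904 - (14052 - 14429))*(1/44759) = (37904 - 1*(-377))*(1/44759) = (37904 + 377)*(1/44759) = 38281*(1/44759) = 38281/44759 ≈ 0.85527)
u/O = (38281/44759)/18 = (38281/44759)*(1/18) = 38281/805662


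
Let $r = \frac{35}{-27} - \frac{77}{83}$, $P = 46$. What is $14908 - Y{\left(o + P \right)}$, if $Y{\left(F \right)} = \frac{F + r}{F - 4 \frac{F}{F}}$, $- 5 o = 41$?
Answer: $\frac{5645693303}{378729} \approx 14907.0$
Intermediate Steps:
$o = - \frac{41}{5}$ ($o = \left(- \frac{1}{5}\right) 41 = - \frac{41}{5} \approx -8.2$)
$r = - \frac{4984}{2241}$ ($r = 35 \left(- \frac{1}{27}\right) - \frac{77}{83} = - \frac{35}{27} - \frac{77}{83} = - \frac{4984}{2241} \approx -2.224$)
$Y{\left(F \right)} = \frac{- \frac{4984}{2241} + F}{-4 + F}$ ($Y{\left(F \right)} = \frac{F - \frac{4984}{2241}}{F - 4 \frac{F}{F}} = \frac{- \frac{4984}{2241} + F}{F - 4} = \frac{- \frac{4984}{2241} + F}{-4 + F}$)
$14908 - Y{\left(o + P \right)} = 14908 - \frac{- \frac{4984}{2241} + \left(- \frac{41}{5} + 46\right)}{-4 + \left(- \frac{41}{5} + 46\right)} = 14908 - \frac{- \frac{4984}{2241} + \frac{189}{5}}{-4 + \frac{189}{5}} = 14908 - \frac{1}{\frac{169}{5}} \cdot \frac{398629}{11205} = 14908 - \frac{5}{169} \cdot \frac{398629}{11205} = 14908 - \frac{398629}{378729} = \frac{5645693303}{378729}$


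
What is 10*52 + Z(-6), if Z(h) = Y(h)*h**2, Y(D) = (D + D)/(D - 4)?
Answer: 2816/5 ≈ 563.20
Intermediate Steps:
Y(D) = 2*D/(-4 + D) (Y(D) = (2*D)/(-4 + D) = 2*D/(-4 + D))
Z(h) = 2*h**3/(-4 + h) (Z(h) = (2*h/(-4 + h))*h**2 = 2*h**3/(-4 + h))
10*52 + Z(-6) = 10*52 + 2*(-6)**3/(-4 - 6) = 520 + 2*(-216)/(-10) = 520 + 2*(-216)*(-1/10) = 520 + 216/5 = 2816/5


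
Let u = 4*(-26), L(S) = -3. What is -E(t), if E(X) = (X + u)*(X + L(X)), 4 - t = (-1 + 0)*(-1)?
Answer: 0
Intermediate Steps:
t = 3 (t = 4 - (-1 + 0)*(-1) = 4 - (-1)*(-1) = 4 - 1*1 = 4 - 1 = 3)
u = -104
E(X) = (-104 + X)*(-3 + X) (E(X) = (X - 104)*(X - 3) = (-104 + X)*(-3 + X))
-E(t) = -(312 + 3² - 107*3) = -(312 + 9 - 321) = -1*0 = 0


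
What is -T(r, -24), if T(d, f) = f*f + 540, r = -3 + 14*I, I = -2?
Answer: -1116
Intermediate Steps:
r = -31 (r = -3 + 14*(-2) = -3 - 28 = -31)
T(d, f) = 540 + f² (T(d, f) = f² + 540 = 540 + f²)
-T(r, -24) = -(540 + (-24)²) = -(540 + 576) = -1*1116 = -1116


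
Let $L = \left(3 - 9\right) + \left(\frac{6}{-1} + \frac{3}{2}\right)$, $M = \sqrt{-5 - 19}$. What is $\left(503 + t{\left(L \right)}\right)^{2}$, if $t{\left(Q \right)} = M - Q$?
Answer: $\frac{1054633}{4} + 2054 i \sqrt{6} \approx 2.6366 \cdot 10^{5} + 5031.3 i$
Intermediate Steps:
$M = 2 i \sqrt{6}$ ($M = \sqrt{-24} = 2 i \sqrt{6} \approx 4.899 i$)
$L = - \frac{21}{2}$ ($L = -6 + \left(6 \left(-1\right) + 3 \cdot \frac{1}{2}\right) = -6 + \left(-6 + \frac{3}{2}\right) = -6 - \frac{9}{2} = - \frac{21}{2} \approx -10.5$)
$t{\left(Q \right)} = - Q + 2 i \sqrt{6}$ ($t{\left(Q \right)} = 2 i \sqrt{6} - Q = - Q + 2 i \sqrt{6}$)
$\left(503 + t{\left(L \right)}\right)^{2} = \left(503 + \left(\left(-1\right) \left(- \frac{21}{2}\right) + 2 i \sqrt{6}\right)\right)^{2} = \left(503 + \left(\frac{21}{2} + 2 i \sqrt{6}\right)\right)^{2} = \left(\frac{1027}{2} + 2 i \sqrt{6}\right)^{2}$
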